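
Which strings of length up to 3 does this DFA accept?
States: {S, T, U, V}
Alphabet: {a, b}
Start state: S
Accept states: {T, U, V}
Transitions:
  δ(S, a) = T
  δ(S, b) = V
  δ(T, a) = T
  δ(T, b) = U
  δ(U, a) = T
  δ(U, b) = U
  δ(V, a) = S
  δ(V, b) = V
a, b, aa, ab, bb, aaa, aab, aba, abb, baa, bab, bbb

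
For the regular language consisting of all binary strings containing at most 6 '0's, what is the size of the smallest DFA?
By Myhill–Nerode, count the distinguishable equivalence classes: 8 classes — having seen 0, 1, …, 6, or >6 copies of '0'; counts 0 through 6 are accepting and >6 is dead.
8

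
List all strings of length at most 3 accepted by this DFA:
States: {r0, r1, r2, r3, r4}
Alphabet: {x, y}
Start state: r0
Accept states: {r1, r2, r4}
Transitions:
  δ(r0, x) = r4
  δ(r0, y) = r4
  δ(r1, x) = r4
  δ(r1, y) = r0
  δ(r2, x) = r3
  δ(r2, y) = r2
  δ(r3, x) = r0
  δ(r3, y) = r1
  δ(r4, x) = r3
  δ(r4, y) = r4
x, y, xy, yy, xxy, xyy, yxy, yyy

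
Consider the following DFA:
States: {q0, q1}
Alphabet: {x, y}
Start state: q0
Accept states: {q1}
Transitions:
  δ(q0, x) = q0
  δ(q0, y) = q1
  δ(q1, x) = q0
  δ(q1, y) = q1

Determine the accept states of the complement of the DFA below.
Complement accept states = All states \ Original accept states
= {q0, q1} \ {q1}
{q0}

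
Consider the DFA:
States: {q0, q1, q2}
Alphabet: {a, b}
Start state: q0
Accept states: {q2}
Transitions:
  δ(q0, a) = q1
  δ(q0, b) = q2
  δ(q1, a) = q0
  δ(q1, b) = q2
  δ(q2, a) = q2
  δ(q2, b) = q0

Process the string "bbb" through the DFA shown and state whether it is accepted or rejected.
Processing string "bbb":
  q0 --b--> q2
  q2 --b--> q0
  q0 --b--> q2
Final state: q2
Accept states: {q2}
Yes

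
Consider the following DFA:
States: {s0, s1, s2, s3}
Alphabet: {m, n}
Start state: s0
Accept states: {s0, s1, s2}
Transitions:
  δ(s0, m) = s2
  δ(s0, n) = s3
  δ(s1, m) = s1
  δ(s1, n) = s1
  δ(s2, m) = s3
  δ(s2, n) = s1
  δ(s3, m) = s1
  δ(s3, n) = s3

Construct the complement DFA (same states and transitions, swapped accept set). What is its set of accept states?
Complement accept states = All states \ Original accept states
= {s0, s1, s2, s3} \ {s0, s1, s2}
{s3}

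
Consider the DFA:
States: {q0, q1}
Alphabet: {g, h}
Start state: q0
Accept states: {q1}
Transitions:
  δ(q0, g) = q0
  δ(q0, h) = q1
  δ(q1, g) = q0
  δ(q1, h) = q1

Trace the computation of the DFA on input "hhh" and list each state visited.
read 'h': q0 → q1
  read 'h': q1 → q1
  read 'h': q1 → q1
q0 -> q1 -> q1 -> q1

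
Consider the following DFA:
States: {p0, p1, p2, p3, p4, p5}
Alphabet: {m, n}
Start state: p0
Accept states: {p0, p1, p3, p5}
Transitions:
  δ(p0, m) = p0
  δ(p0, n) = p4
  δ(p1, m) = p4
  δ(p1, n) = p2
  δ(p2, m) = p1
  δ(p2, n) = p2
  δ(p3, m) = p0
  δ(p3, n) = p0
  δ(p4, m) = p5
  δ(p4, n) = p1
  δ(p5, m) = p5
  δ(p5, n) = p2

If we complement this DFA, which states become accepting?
Complement accept states = All states \ Original accept states
= {p0, p1, p2, p3, p4, p5} \ {p0, p1, p3, p5}
{p2, p4}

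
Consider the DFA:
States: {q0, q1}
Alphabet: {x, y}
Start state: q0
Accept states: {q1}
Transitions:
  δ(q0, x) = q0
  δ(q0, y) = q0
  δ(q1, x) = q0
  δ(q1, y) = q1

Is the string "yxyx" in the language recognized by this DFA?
Processing string "yxyx":
  q0 --y--> q0
  q0 --x--> q0
  q0 --y--> q0
  q0 --x--> q0
Final state: q0
Accept states: {q1}
No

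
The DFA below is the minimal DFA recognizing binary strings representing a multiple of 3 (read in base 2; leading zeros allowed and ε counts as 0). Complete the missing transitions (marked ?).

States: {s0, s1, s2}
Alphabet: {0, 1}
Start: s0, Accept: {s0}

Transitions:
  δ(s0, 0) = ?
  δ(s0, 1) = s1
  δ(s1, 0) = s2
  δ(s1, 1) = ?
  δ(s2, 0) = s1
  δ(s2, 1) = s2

From the language and accept set, identify what each state tracks — s0: value ≡ 0 (mod 3); s1: value ≡ 1 (mod 3); s2: value ≡ 2 (mod 3).
Each missing δ(q, a) is the state matching the new tracked value after reading a.
δ(s0, 0) = s0; δ(s1, 1) = s0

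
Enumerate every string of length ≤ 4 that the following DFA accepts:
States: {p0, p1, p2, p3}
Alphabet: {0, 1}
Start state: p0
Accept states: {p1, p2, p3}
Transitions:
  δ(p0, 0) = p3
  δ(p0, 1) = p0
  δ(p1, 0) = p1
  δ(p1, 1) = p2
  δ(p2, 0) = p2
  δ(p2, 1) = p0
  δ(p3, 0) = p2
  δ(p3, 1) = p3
0, 00, 01, 10, 000, 010, 011, 100, 101, 110, 0000, 0010, 0100, 0110, 0111, 1000, 1010, 1011, 1100, 1101, 1110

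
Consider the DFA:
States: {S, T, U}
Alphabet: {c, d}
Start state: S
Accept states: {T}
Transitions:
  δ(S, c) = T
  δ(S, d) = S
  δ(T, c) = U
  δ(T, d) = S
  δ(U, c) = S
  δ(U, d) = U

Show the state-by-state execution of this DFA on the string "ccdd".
read 'c': S → T
  read 'c': T → U
  read 'd': U → U
  read 'd': U → U
S -> T -> U -> U -> U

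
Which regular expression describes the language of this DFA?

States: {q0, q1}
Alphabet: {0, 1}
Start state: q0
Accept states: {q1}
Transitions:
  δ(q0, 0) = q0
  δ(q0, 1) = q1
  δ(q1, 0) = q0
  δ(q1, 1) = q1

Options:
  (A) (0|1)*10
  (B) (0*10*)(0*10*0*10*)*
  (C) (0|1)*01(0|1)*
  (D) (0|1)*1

Check each option against the DFA on short strings; one disagreement eliminates an option:
  (A) (0|1)*10: on '1' the DFA goes q0 → q1 and accepts (q1 ∈ Accept), but the regex does not match it → eliminate
  (B) (0*10*)(0*10*0*10*)*: on '10' the DFA goes q0 → q1 → q0 and rejects (q0 ∉ Accept), but the regex matches it → eliminate
  (C) (0|1)*01(0|1)*: on '1' the DFA goes q0 → q1 and accepts (q1 ∈ Accept), but the regex does not match it → eliminate
  (D) (0|1)*1: agrees with the DFA on every string of length ≤ 6
Only (D) is consistent with the DFA.
(D) (0|1)*1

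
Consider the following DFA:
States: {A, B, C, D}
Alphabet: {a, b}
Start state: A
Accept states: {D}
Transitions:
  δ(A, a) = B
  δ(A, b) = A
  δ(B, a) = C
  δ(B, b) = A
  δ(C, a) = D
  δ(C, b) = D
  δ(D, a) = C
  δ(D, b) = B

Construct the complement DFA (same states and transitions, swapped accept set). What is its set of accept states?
Complement accept states = All states \ Original accept states
= {A, B, C, D} \ {D}
{A, B, C}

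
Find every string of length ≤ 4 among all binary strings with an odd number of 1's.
1, 01, 10, 001, 010, 100, 111, 0001, 0010, 0100, 0111, 1000, 1011, 1101, 1110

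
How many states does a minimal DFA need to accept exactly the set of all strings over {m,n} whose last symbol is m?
By Myhill–Nerode, count the distinguishable equivalence classes: 2^1 = 2 classes — the DFA must remember the last 1 symbol read; every pair of distinct length-1 suffixes is distinguishable by some continuation.
2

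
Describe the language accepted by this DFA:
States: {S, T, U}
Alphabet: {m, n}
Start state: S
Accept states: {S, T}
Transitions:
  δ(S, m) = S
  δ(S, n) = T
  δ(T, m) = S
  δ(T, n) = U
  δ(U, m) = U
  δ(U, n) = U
Testing a few strings:
  'mmmn' → accept
  'mn' → accept
  'nmmn' → accept
  'mmm' → accept
State roles: S=last symbol not n (ok); T=last symbol n (ok); U=saw nn (dead)
All strings over {m,n} with no two consecutive n's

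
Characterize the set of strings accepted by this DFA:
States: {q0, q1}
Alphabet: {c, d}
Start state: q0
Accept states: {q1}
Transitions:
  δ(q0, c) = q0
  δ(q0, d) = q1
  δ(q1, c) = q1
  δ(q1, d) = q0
Testing a few strings:
  'cc' → reject
  'd' → accept
  'dd' → reject
  'dc' → accept
State roles: q0=even number of d's so far; q1=odd number of d's so far
All strings over {c,d} with an odd number of d's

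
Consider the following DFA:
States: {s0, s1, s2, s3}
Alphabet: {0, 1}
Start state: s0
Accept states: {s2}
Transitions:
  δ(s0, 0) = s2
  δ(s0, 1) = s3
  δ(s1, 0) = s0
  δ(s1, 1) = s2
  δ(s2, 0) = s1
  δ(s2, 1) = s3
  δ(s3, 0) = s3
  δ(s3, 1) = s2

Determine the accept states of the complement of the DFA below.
Complement accept states = All states \ Original accept states
= {s0, s1, s2, s3} \ {s2}
{s0, s1, s3}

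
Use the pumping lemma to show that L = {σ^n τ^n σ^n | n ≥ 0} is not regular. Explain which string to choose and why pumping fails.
Assume L is regular with pumping length p. Idea: pumping the first σ-block unbalances it against the other two.
Choose s = σ^p τ^p σ^p ∈ L (|s| = 3p ≥ p). By the pumping lemma, s = xyz with |xy| ≤ p, |y| > 0, so y = σ^k with k ≥ 1, inside the first σ-block. Then xy²z = σ^(p+k) τ^p σ^p. The first block has length p+k ≠ p, so the three block lengths are no longer equal and xy²z ∉ L.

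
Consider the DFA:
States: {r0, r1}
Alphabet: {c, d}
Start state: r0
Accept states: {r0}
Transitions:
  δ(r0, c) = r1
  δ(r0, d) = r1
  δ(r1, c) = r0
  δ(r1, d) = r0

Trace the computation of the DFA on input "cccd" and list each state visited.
read 'c': r0 → r1
  read 'c': r1 → r0
  read 'c': r0 → r1
  read 'd': r1 → r0
r0 -> r1 -> r0 -> r1 -> r0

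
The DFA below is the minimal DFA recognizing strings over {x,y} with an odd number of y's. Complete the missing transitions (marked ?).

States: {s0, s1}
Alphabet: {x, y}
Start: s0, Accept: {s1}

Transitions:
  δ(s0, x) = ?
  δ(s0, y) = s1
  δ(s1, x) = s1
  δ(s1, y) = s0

From the language and accept set, identify what each state tracks — s0: even number of y's so far; s1: odd number of y's so far.
Each missing δ(q, a) is the state matching the new tracked value after reading a.
δ(s0, x) = s0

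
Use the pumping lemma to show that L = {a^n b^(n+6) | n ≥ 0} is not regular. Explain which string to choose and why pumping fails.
Assume L is regular with pumping length p. Idea: pumping the a-block breaks the fixed offset of 6.
Choose s = a^p b^(p+6) ∈ L. By the pumping lemma, s = xyz with |xy| ≤ p, |y| > 0, so y = a^k with k ≥ 1. Then xy²z = a^(p+k) b^(p+6). For this to be in L we would need p+6 = (p+k)+6, i.e. k = 0, contradicting k ≥ 1. So xy²z ∉ L.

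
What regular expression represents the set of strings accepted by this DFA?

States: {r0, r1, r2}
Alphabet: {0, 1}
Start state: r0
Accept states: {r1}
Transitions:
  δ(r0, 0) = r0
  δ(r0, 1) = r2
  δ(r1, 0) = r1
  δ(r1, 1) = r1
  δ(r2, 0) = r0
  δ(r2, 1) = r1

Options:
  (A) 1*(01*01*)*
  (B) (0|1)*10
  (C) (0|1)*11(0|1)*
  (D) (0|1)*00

Check each option against the DFA on short strings; one disagreement eliminates an option:
  (A) 1*(01*01*)*: on ε the DFA stays in r0 and rejects (r0 ∉ Accept), but the regex matches it → eliminate
  (B) (0|1)*10: on '10' the DFA goes r0 → r2 → r0 and rejects (r0 ∉ Accept), but the regex matches it → eliminate
  (C) (0|1)*11(0|1)*: agrees with the DFA on every string of length ≤ 6
  (D) (0|1)*00: on '00' the DFA goes r0 → r0 → r0 and rejects (r0 ∉ Accept), but the regex matches it → eliminate
Only (C) is consistent with the DFA.
(C) (0|1)*11(0|1)*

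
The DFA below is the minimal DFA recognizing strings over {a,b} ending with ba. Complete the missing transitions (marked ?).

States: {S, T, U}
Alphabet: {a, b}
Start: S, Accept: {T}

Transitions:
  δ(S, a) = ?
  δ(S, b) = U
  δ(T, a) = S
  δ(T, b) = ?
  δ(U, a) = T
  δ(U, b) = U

From the language and accept set, identify what each state tracks — S: no suffix match; T: suffix is ba; U: one trailing b.
Each missing δ(q, a) is the state matching the new tracked value after reading a.
δ(S, a) = S; δ(T, b) = U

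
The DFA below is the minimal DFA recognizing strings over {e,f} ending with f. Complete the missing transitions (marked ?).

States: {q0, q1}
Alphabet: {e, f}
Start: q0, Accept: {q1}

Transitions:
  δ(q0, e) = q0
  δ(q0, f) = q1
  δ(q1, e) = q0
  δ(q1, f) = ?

From the language and accept set, identify what each state tracks — q0: last symbol not f; q1: last symbol is f.
Each missing δ(q, a) is the state matching the new tracked value after reading a.
δ(q1, f) = q1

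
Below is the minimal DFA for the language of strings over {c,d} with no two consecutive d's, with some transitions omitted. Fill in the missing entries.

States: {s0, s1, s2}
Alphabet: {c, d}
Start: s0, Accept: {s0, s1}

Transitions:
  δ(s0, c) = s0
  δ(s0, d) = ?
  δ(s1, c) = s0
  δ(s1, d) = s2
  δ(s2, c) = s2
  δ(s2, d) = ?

From the language and accept set, identify what each state tracks — s0: last symbol not d (ok); s1: last symbol d (ok); s2: saw dd (dead).
Each missing δ(q, a) is the state matching the new tracked value after reading a.
δ(s0, d) = s1; δ(s2, d) = s2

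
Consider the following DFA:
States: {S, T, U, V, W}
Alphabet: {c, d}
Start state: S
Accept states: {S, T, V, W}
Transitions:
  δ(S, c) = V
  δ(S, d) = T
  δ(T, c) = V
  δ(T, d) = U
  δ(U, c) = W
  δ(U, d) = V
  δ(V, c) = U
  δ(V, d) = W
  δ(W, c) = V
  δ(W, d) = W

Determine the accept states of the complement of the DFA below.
Complement accept states = All states \ Original accept states
= {S, T, U, V, W} \ {S, T, V, W}
{U}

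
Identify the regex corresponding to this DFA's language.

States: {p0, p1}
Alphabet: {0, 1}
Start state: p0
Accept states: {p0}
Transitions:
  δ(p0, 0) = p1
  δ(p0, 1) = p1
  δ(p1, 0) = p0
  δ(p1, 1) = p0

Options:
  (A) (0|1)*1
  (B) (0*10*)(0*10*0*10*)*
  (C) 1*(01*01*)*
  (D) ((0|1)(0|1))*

Check each option against the DFA on short strings; one disagreement eliminates an option:
  (A) (0|1)*1: on ε the DFA stays in p0 and accepts (p0 ∈ Accept), but the regex does not match it → eliminate
  (B) (0*10*)(0*10*0*10*)*: on ε the DFA stays in p0 and accepts (p0 ∈ Accept), but the regex does not match it → eliminate
  (C) 1*(01*01*)*: on '1' the DFA goes p0 → p1 and rejects (p1 ∉ Accept), but the regex matches it → eliminate
  (D) ((0|1)(0|1))*: agrees with the DFA on every string of length ≤ 6
Only (D) is consistent with the DFA.
(D) ((0|1)(0|1))*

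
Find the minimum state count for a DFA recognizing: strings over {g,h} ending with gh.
By Myhill–Nerode, count the distinguishable equivalence classes: 3 classes — one per longest suffix of the input that is a prefix of 'gh' (lengths 0 through 2); only the length-2 class is accepting.
3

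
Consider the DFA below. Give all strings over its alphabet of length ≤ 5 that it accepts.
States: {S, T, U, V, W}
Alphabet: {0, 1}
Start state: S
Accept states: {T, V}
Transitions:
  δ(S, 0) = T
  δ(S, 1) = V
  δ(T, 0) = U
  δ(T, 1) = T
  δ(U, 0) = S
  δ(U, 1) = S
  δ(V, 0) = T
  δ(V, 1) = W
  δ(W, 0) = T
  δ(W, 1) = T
0, 1, 01, 10, 011, 101, 110, 111, 0000, 0001, 0010, 0011, 0111, 1011, 1101, 1111, 00001, 00010, 00101, 00110, 01000, 01001, 01010, 01011, 01111, 10000, 10001, 10010, 10011, 10111, 11011, 11111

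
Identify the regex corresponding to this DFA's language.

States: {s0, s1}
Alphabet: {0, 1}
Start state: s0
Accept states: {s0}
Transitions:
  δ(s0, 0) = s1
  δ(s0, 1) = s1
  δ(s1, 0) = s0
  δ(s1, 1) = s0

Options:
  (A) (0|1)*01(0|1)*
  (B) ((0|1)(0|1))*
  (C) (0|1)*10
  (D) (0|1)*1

Check each option against the DFA on short strings; one disagreement eliminates an option:
  (A) (0|1)*01(0|1)*: on ε the DFA stays in s0 and accepts (s0 ∈ Accept), but the regex does not match it → eliminate
  (B) ((0|1)(0|1))*: agrees with the DFA on every string of length ≤ 6
  (C) (0|1)*10: on ε the DFA stays in s0 and accepts (s0 ∈ Accept), but the regex does not match it → eliminate
  (D) (0|1)*1: on ε the DFA stays in s0 and accepts (s0 ∈ Accept), but the regex does not match it → eliminate
Only (B) is consistent with the DFA.
(B) ((0|1)(0|1))*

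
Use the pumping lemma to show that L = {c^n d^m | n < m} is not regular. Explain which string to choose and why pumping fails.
Assume L is regular with pumping length p. Idea: pumping up the c-block makes the c-count reach the d-count.
Choose s = c^p d^(p+1) ∈ L. By the pumping lemma, s = xyz with |xy| ≤ p, |y| > 0, so y = c^k with k ≥ 1. Then xy²z = c^(p+k) d^(p+1). Since p+k ≥ p+1, the number of c's is no longer strictly less than the number of d's, so xy²z ∉ L.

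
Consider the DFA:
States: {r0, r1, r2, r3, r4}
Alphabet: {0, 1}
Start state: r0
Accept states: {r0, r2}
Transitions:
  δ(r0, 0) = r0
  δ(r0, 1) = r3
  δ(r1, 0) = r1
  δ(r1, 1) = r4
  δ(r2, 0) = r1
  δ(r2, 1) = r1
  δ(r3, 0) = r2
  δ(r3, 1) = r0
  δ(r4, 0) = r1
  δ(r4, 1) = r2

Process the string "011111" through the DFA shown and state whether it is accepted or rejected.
Processing string "011111":
  r0 --0--> r0
  r0 --1--> r3
  r3 --1--> r0
  r0 --1--> r3
  r3 --1--> r0
  r0 --1--> r3
Final state: r3
Accept states: {r0, r2}
No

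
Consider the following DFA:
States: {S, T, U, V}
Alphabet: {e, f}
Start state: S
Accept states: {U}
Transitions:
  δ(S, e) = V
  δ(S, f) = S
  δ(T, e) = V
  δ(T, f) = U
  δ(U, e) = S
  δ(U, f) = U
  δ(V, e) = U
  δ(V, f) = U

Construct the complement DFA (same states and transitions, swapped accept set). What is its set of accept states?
Complement accept states = All states \ Original accept states
= {S, T, U, V} \ {U}
{S, T, V}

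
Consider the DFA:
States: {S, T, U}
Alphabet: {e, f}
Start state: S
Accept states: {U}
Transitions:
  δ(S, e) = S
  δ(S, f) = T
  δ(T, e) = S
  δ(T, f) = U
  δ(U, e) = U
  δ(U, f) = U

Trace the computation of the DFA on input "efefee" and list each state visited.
read 'e': S → S
  read 'f': S → T
  read 'e': T → S
  read 'f': S → T
  read 'e': T → S
  read 'e': S → S
S -> S -> T -> S -> T -> S -> S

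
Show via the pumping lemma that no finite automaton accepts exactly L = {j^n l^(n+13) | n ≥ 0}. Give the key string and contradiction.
Assume L is regular with pumping length p. Idea: pumping the j-block breaks the fixed offset of 13.
Choose s = j^p l^(p+13) ∈ L. By the pumping lemma, s = xyz with |xy| ≤ p, |y| > 0, so y = j^k with k ≥ 1. Then xy²z = j^(p+k) l^(p+13). For this to be in L we would need p+13 = (p+k)+13, i.e. k = 0, contradicting k ≥ 1. So xy²z ∉ L.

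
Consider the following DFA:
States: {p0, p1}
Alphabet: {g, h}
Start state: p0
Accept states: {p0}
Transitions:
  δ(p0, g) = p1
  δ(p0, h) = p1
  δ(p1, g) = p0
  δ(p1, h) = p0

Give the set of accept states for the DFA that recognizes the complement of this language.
Complement accept states = All states \ Original accept states
= {p0, p1} \ {p0}
{p1}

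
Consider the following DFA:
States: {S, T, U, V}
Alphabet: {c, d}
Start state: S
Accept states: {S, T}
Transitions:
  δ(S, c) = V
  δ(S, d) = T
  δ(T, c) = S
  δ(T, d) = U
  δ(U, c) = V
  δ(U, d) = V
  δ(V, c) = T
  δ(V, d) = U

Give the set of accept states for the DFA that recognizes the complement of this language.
Complement accept states = All states \ Original accept states
= {S, T, U, V} \ {S, T}
{U, V}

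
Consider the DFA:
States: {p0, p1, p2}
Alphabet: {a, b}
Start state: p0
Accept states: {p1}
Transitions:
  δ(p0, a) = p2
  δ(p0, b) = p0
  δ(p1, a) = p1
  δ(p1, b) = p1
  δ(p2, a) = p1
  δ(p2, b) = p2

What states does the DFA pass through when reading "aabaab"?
read 'a': p0 → p2
  read 'a': p2 → p1
  read 'b': p1 → p1
  read 'a': p1 → p1
  read 'a': p1 → p1
  read 'b': p1 → p1
p0 -> p2 -> p1 -> p1 -> p1 -> p1 -> p1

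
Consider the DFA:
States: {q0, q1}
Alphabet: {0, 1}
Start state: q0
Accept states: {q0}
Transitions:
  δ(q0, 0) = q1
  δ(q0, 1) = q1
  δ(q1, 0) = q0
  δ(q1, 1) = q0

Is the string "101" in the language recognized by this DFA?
Processing string "101":
  q0 --1--> q1
  q1 --0--> q0
  q0 --1--> q1
Final state: q1
Accept states: {q0}
No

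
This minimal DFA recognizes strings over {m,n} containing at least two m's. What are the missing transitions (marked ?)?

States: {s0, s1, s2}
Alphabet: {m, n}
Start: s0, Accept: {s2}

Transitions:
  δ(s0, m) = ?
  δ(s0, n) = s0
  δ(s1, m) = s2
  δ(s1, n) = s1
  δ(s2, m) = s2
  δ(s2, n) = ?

From the language and accept set, identify what each state tracks — s0: zero m's seen; s1: one m seen; s2: ≥ two m's seen.
Each missing δ(q, a) is the state matching the new tracked value after reading a.
δ(s0, m) = s1; δ(s2, n) = s2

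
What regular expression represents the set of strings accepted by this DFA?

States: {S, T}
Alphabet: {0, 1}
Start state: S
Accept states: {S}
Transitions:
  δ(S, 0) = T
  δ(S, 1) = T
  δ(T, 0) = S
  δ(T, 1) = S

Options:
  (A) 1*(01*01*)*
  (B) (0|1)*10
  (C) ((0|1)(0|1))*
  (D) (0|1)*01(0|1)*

Check each option against the DFA on short strings; one disagreement eliminates an option:
  (A) 1*(01*01*)*: on '1' the DFA goes S → T and rejects (T ∉ Accept), but the regex matches it → eliminate
  (B) (0|1)*10: on ε the DFA stays in S and accepts (S ∈ Accept), but the regex does not match it → eliminate
  (C) ((0|1)(0|1))*: agrees with the DFA on every string of length ≤ 6
  (D) (0|1)*01(0|1)*: on ε the DFA stays in S and accepts (S ∈ Accept), but the regex does not match it → eliminate
Only (C) is consistent with the DFA.
(C) ((0|1)(0|1))*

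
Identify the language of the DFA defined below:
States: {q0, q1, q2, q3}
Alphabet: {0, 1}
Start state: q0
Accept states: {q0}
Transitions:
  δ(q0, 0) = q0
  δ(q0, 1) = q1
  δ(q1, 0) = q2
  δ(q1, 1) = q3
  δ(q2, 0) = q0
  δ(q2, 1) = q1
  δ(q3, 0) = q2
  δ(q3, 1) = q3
Testing a few strings:
  '10' → reject
  '0' → accept
  '100' → accept
  '0010' → reject
State roles: q0=value ≡ 0 (mod 4); q1=value ≡ 1 (mod 4); q2=value ≡ 2 (mod 4); q3=value ≡ 3 (mod 4)
All binary strings representing a multiple of 4 (read in base 2; leading zeros allowed and ε counts as 0)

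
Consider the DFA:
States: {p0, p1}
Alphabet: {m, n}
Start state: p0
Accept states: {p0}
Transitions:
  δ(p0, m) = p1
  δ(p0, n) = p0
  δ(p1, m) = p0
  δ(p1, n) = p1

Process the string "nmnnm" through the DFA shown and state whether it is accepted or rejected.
Processing string "nmnnm":
  p0 --n--> p0
  p0 --m--> p1
  p1 --n--> p1
  p1 --n--> p1
  p1 --m--> p0
Final state: p0
Accept states: {p0}
Yes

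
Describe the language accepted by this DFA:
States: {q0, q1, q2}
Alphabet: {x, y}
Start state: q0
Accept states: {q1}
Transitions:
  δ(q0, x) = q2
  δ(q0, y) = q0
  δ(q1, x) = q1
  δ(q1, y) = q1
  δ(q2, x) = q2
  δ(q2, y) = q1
Testing a few strings:
  'yy' → reject
  'xx' → reject
  'x' → reject
  'yxy' → accept
State roles: q0=no x seen yet; q1=substring xy seen; q2=seen a x, waiting for y
All strings over {x,y} containing the substring xy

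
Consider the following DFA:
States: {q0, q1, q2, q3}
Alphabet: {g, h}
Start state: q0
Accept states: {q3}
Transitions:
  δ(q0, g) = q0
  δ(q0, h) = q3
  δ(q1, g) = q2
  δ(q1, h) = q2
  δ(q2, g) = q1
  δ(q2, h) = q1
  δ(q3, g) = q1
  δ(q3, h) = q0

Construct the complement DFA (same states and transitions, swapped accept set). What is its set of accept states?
Complement accept states = All states \ Original accept states
= {q0, q1, q2, q3} \ {q3}
{q0, q1, q2}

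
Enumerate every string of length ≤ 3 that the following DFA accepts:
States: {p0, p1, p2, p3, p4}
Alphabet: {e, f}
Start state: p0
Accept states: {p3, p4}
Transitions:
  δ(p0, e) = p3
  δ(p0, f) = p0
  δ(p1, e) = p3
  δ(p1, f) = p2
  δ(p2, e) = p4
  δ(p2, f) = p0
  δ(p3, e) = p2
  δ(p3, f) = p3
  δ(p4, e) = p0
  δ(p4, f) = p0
e, ef, fe, eee, eff, fef, ffe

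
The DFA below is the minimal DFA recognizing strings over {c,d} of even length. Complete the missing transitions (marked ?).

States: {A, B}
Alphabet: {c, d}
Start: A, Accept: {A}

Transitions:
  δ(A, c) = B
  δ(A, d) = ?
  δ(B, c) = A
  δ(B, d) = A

From the language and accept set, identify what each state tracks — A: even length so far; B: odd length so far.
Each missing δ(q, a) is the state matching the new tracked value after reading a.
δ(A, d) = B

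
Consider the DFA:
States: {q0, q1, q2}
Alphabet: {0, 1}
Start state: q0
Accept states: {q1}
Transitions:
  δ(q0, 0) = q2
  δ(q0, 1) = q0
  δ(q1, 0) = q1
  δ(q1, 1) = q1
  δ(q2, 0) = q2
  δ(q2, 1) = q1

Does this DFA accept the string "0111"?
Processing string "0111":
  q0 --0--> q2
  q2 --1--> q1
  q1 --1--> q1
  q1 --1--> q1
Final state: q1
Accept states: {q1}
Yes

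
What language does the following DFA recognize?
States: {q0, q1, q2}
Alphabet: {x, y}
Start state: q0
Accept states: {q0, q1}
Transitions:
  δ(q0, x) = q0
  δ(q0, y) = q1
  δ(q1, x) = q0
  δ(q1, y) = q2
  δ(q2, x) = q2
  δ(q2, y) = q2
Testing a few strings:
  'xyxy' → accept
  'xyyx' → reject
  'yy' → reject
  'x' → accept
State roles: q0=last symbol not y (ok); q1=last symbol y (ok); q2=saw yy (dead)
All strings over {x,y} with no two consecutive y's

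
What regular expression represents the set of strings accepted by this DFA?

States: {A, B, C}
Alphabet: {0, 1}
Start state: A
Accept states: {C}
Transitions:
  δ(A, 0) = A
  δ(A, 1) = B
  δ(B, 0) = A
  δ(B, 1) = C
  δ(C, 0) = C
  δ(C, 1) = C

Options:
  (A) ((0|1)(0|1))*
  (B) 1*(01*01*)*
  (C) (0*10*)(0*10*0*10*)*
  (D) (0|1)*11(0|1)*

Check each option against the DFA on short strings; one disagreement eliminates an option:
  (A) ((0|1)(0|1))*: on ε the DFA stays in A and rejects (A ∉ Accept), but the regex matches it → eliminate
  (B) 1*(01*01*)*: on ε the DFA stays in A and rejects (A ∉ Accept), but the regex matches it → eliminate
  (C) (0*10*)(0*10*0*10*)*: on '1' the DFA goes A → B and rejects (B ∉ Accept), but the regex matches it → eliminate
  (D) (0|1)*11(0|1)*: agrees with the DFA on every string of length ≤ 6
Only (D) is consistent with the DFA.
(D) (0|1)*11(0|1)*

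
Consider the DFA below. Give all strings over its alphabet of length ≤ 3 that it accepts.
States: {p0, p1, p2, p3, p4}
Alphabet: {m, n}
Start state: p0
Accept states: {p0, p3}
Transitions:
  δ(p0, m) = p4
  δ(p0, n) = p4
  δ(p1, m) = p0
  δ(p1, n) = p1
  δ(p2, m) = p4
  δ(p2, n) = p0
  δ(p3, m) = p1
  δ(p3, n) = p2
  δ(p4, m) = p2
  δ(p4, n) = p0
ε, mn, nn, mmn, nmn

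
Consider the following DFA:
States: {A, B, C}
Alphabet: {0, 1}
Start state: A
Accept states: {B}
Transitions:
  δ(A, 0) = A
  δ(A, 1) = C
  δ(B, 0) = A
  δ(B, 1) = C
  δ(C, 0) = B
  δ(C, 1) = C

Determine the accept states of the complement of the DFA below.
Complement accept states = All states \ Original accept states
= {A, B, C} \ {B}
{A, C}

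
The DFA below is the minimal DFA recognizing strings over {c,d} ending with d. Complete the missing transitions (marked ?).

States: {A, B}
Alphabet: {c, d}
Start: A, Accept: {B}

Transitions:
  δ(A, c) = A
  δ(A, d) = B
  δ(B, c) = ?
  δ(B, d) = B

From the language and accept set, identify what each state tracks — A: last symbol not d; B: last symbol is d.
Each missing δ(q, a) is the state matching the new tracked value after reading a.
δ(B, c) = A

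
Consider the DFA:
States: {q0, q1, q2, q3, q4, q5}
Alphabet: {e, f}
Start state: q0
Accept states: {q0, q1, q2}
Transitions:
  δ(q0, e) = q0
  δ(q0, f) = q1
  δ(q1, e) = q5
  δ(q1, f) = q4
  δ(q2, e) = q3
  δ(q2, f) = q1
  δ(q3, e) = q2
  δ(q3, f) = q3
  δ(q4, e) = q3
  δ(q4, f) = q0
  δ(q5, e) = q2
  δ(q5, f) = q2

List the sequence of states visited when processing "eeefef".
read 'e': q0 → q0
  read 'e': q0 → q0
  read 'e': q0 → q0
  read 'f': q0 → q1
  read 'e': q1 → q5
  read 'f': q5 → q2
q0 -> q0 -> q0 -> q0 -> q1 -> q5 -> q2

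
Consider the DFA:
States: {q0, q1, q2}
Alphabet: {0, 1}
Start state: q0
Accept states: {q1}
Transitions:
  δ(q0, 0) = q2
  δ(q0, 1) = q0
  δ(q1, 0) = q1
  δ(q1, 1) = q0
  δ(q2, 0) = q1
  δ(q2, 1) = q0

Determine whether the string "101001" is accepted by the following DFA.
Processing string "101001":
  q0 --1--> q0
  q0 --0--> q2
  q2 --1--> q0
  q0 --0--> q2
  q2 --0--> q1
  q1 --1--> q0
Final state: q0
Accept states: {q1}
No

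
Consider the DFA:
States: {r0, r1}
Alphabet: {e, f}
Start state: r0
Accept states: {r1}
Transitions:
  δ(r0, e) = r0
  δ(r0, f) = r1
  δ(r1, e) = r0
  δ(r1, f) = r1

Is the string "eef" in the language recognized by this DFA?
Processing string "eef":
  r0 --e--> r0
  r0 --e--> r0
  r0 --f--> r1
Final state: r1
Accept states: {r1}
Yes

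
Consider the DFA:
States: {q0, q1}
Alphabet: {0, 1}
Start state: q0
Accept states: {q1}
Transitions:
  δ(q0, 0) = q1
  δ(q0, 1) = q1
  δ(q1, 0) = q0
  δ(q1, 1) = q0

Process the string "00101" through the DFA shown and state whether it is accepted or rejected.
Processing string "00101":
  q0 --0--> q1
  q1 --0--> q0
  q0 --1--> q1
  q1 --0--> q0
  q0 --1--> q1
Final state: q1
Accept states: {q1}
Yes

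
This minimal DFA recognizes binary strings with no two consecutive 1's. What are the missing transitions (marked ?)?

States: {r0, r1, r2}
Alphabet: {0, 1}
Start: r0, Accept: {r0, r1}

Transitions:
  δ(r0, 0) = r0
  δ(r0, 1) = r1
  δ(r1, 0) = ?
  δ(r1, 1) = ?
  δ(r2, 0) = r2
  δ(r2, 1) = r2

From the language and accept set, identify what each state tracks — r0: last symbol not 1 (ok); r1: last symbol 1 (ok); r2: saw 11 (dead).
Each missing δ(q, a) is the state matching the new tracked value after reading a.
δ(r1, 0) = r0; δ(r1, 1) = r2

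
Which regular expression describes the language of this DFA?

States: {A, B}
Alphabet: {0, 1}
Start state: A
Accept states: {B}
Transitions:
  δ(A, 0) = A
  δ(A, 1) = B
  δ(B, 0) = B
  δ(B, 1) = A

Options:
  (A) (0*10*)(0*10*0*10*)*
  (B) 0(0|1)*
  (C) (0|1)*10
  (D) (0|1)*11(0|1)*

Check each option against the DFA on short strings; one disagreement eliminates an option:
  (A) (0*10*)(0*10*0*10*)*: agrees with the DFA on every string of length ≤ 6
  (B) 0(0|1)*: on '0' the DFA goes A → A and rejects (A ∉ Accept), but the regex matches it → eliminate
  (C) (0|1)*10: on '1' the DFA goes A → B and accepts (B ∈ Accept), but the regex does not match it → eliminate
  (D) (0|1)*11(0|1)*: on '1' the DFA goes A → B and accepts (B ∈ Accept), but the regex does not match it → eliminate
Only (A) is consistent with the DFA.
(A) (0*10*)(0*10*0*10*)*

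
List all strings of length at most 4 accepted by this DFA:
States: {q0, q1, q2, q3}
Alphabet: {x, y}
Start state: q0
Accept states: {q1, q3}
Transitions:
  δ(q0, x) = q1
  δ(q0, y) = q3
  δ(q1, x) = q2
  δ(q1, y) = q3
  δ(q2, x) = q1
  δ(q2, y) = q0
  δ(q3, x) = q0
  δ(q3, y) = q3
x, y, xy, yy, xxx, xyy, yxx, yxy, yyy, xxxy, xxyx, xxyy, xyxx, xyxy, xyyy, yxxy, yxyy, yyxx, yyxy, yyyy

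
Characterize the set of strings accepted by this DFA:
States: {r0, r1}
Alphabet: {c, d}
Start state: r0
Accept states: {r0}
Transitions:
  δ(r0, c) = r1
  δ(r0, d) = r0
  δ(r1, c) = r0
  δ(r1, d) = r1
Testing a few strings:
  'dcd' → reject
  'ddd' → accept
  'ccc' → reject
  'dc' → reject
State roles: r0=even number of c's so far; r1=odd number of c's so far
All strings over {c,d} with an even number of c's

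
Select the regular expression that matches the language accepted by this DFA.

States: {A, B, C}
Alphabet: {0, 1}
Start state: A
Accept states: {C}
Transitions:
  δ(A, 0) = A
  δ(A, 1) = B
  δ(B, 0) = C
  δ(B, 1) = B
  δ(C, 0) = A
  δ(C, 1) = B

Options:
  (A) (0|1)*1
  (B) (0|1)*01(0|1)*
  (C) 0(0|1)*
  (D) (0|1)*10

Check each option against the DFA on short strings; one disagreement eliminates an option:
  (A) (0|1)*1: on '1' the DFA goes A → B and rejects (B ∉ Accept), but the regex matches it → eliminate
  (B) (0|1)*01(0|1)*: on '01' the DFA goes A → A → B and rejects (B ∉ Accept), but the regex matches it → eliminate
  (C) 0(0|1)*: on '0' the DFA goes A → A and rejects (A ∉ Accept), but the regex matches it → eliminate
  (D) (0|1)*10: agrees with the DFA on every string of length ≤ 6
Only (D) is consistent with the DFA.
(D) (0|1)*10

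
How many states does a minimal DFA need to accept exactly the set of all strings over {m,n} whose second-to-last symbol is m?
By Myhill–Nerode, count the distinguishable equivalence classes: 2^2 = 4 classes — the DFA must remember the last 2 symbols read; every pair of distinct length-2 suffixes is distinguishable by some continuation.
4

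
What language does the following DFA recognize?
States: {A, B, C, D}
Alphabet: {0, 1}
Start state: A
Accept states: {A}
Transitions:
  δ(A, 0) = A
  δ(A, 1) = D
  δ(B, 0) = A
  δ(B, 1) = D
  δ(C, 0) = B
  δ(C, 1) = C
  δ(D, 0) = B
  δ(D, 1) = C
Testing a few strings:
  '0' → accept
  '10' → reject
  '01' → reject
  '1' → reject
State roles: A=value ≡ 0 (mod 4); B=value ≡ 2 (mod 4); C=value ≡ 3 (mod 4); D=value ≡ 1 (mod 4)
All binary strings representing a multiple of 4 (read in base 2; leading zeros allowed and ε counts as 0)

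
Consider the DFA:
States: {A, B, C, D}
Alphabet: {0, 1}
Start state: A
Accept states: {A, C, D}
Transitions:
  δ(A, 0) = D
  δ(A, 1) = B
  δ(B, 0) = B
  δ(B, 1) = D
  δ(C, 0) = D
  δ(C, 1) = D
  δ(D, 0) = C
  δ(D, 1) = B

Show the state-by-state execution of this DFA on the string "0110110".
read '0': A → D
  read '1': D → B
  read '1': B → D
  read '0': D → C
  read '1': C → D
  read '1': D → B
  read '0': B → B
A -> D -> B -> D -> C -> D -> B -> B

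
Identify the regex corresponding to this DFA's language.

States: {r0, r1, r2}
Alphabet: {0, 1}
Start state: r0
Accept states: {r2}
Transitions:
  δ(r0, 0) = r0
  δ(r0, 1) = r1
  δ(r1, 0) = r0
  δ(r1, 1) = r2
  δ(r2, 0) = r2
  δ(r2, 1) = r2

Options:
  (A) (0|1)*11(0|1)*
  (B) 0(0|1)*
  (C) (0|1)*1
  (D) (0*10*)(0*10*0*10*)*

Check each option against the DFA on short strings; one disagreement eliminates an option:
  (A) (0|1)*11(0|1)*: agrees with the DFA on every string of length ≤ 6
  (B) 0(0|1)*: on '0' the DFA goes r0 → r0 and rejects (r0 ∉ Accept), but the regex matches it → eliminate
  (C) (0|1)*1: on '1' the DFA goes r0 → r1 and rejects (r1 ∉ Accept), but the regex matches it → eliminate
  (D) (0*10*)(0*10*0*10*)*: on '1' the DFA goes r0 → r1 and rejects (r1 ∉ Accept), but the regex matches it → eliminate
Only (A) is consistent with the DFA.
(A) (0|1)*11(0|1)*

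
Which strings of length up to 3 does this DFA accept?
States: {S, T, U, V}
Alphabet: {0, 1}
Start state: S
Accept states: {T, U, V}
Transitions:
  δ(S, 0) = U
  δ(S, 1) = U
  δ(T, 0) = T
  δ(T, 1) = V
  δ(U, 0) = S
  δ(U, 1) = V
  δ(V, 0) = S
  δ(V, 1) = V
0, 1, 01, 11, 000, 001, 011, 100, 101, 111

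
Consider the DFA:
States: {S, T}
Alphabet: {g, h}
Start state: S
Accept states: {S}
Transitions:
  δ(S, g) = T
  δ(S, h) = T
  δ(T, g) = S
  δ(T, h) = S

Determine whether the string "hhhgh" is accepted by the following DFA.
Processing string "hhhgh":
  S --h--> T
  T --h--> S
  S --h--> T
  T --g--> S
  S --h--> T
Final state: T
Accept states: {S}
No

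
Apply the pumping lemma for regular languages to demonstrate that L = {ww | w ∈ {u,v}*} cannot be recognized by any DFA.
Assume L is regular with pumping length p. Idea: pumping the leading u-block breaks the equality of the two halves.
Choose s = u^p v u^p v ∈ L (with w = u^p v). |s| = 2p+2 ≥ p. By the pumping lemma, s = xyz with |xy| ≤ p, |y| > 0, so y = u^k with k ≥ 1, in the first u-block. Then xy²z = u^(p+k) v u^p v, of length 2p+2+k. If k is odd this length is odd, so it cannot be of the form ww. If k is even, each half has length p+1+k/2 ≤ p+k, so the first half lies entirely inside the leading u-block and contains no v, while the second half ends in v; the halves differ. Either way xy²z ∉ L.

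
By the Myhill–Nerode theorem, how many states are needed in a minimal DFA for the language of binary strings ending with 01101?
By Myhill–Nerode, count the distinguishable equivalence classes: 6 classes — one per longest suffix of the input that is a prefix of '01101' (lengths 0 through 5); only the length-5 class is accepting.
6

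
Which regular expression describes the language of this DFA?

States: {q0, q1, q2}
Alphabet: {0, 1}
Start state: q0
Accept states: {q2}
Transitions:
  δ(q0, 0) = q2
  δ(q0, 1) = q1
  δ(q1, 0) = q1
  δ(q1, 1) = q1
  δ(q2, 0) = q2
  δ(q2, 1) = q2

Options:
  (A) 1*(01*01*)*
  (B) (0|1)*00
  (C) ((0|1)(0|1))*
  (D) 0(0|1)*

Check each option against the DFA on short strings; one disagreement eliminates an option:
  (A) 1*(01*01*)*: on ε the DFA stays in q0 and rejects (q0 ∉ Accept), but the regex matches it → eliminate
  (B) (0|1)*00: on '0' the DFA goes q0 → q2 and accepts (q2 ∈ Accept), but the regex does not match it → eliminate
  (C) ((0|1)(0|1))*: on ε the DFA stays in q0 and rejects (q0 ∉ Accept), but the regex matches it → eliminate
  (D) 0(0|1)*: agrees with the DFA on every string of length ≤ 6
Only (D) is consistent with the DFA.
(D) 0(0|1)*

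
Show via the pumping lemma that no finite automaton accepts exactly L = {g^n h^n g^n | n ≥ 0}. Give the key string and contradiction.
Assume L is regular with pumping length p. Idea: pumping the first g-block unbalances it against the other two.
Choose s = g^p h^p g^p ∈ L (|s| = 3p ≥ p). By the pumping lemma, s = xyz with |xy| ≤ p, |y| > 0, so y = g^k with k ≥ 1, inside the first g-block. Then xy²z = g^(p+k) h^p g^p. The first block has length p+k ≠ p, so the three block lengths are no longer equal and xy²z ∉ L.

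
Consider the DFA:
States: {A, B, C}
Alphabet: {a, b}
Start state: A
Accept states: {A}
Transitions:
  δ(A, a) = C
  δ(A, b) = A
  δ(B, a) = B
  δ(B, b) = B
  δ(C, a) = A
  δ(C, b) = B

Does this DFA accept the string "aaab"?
Processing string "aaab":
  A --a--> C
  C --a--> A
  A --a--> C
  C --b--> B
Final state: B
Accept states: {A}
No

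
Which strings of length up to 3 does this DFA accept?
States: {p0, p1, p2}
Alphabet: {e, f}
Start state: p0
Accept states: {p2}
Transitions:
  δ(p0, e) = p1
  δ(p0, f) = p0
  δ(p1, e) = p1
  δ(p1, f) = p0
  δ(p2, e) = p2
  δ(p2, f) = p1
None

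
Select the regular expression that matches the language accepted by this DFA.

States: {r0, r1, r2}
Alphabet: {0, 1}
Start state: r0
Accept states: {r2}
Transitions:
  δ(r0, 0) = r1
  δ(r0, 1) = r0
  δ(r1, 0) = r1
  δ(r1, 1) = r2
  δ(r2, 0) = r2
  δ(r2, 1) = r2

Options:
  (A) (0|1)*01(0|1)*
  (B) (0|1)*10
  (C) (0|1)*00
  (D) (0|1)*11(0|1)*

Check each option against the DFA on short strings; one disagreement eliminates an option:
  (A) (0|1)*01(0|1)*: agrees with the DFA on every string of length ≤ 6
  (B) (0|1)*10: on '01' the DFA goes r0 → r1 → r2 and accepts (r2 ∈ Accept), but the regex does not match it → eliminate
  (C) (0|1)*00: on '00' the DFA goes r0 → r1 → r1 and rejects (r1 ∉ Accept), but the regex matches it → eliminate
  (D) (0|1)*11(0|1)*: on '01' the DFA goes r0 → r1 → r2 and accepts (r2 ∈ Accept), but the regex does not match it → eliminate
Only (A) is consistent with the DFA.
(A) (0|1)*01(0|1)*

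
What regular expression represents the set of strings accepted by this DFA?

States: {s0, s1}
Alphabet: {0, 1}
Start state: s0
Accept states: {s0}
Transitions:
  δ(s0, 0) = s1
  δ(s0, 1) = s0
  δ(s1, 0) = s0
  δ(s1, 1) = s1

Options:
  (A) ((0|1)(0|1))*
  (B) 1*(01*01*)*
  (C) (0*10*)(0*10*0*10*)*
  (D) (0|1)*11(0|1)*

Check each option against the DFA on short strings; one disagreement eliminates an option:
  (A) ((0|1)(0|1))*: on '1' the DFA goes s0 → s0 and accepts (s0 ∈ Accept), but the regex does not match it → eliminate
  (B) 1*(01*01*)*: agrees with the DFA on every string of length ≤ 6
  (C) (0*10*)(0*10*0*10*)*: on ε the DFA stays in s0 and accepts (s0 ∈ Accept), but the regex does not match it → eliminate
  (D) (0|1)*11(0|1)*: on ε the DFA stays in s0 and accepts (s0 ∈ Accept), but the regex does not match it → eliminate
Only (B) is consistent with the DFA.
(B) 1*(01*01*)*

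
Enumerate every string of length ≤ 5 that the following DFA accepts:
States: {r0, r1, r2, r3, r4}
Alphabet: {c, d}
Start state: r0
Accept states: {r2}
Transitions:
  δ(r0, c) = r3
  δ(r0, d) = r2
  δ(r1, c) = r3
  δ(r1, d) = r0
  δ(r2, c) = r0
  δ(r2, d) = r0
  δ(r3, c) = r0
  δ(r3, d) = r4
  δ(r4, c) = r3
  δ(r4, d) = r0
d, ccd, dcd, ddd, cddd, ccccd, ccdcd, ccddd, cdccd, dcccd, dcdcd, dcddd, ddccd, dddcd, ddddd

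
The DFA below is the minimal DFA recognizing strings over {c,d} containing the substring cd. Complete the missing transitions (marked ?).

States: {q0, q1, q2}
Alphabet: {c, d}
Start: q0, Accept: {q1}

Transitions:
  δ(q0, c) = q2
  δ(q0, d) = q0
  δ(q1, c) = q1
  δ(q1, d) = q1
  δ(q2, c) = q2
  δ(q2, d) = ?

From the language and accept set, identify what each state tracks — q0: no c seen yet; q1: substring cd seen; q2: seen a c, waiting for d.
Each missing δ(q, a) is the state matching the new tracked value after reading a.
δ(q2, d) = q1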